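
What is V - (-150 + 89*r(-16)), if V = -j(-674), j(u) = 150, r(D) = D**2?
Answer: -22784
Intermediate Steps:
V = -150 (V = -1*150 = -150)
V - (-150 + 89*r(-16)) = -150 - (-150 + 89*(-16)**2) = -150 - (-150 + 89*256) = -150 - (-150 + 22784) = -150 - 1*22634 = -150 - 22634 = -22784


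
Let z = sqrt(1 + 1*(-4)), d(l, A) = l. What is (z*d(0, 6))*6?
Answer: 0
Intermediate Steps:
z = I*sqrt(3) (z = sqrt(1 - 4) = sqrt(-3) = I*sqrt(3) ≈ 1.732*I)
(z*d(0, 6))*6 = ((I*sqrt(3))*0)*6 = 0*6 = 0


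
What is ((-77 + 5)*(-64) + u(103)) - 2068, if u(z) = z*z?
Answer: 13149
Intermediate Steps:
u(z) = z²
((-77 + 5)*(-64) + u(103)) - 2068 = ((-77 + 5)*(-64) + 103²) - 2068 = (-72*(-64) + 10609) - 2068 = (4608 + 10609) - 2068 = 15217 - 2068 = 13149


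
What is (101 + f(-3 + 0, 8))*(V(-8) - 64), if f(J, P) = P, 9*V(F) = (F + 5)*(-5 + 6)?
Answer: -21037/3 ≈ -7012.3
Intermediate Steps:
V(F) = 5/9 + F/9 (V(F) = ((F + 5)*(-5 + 6))/9 = ((5 + F)*1)/9 = (5 + F)/9 = 5/9 + F/9)
(101 + f(-3 + 0, 8))*(V(-8) - 64) = (101 + 8)*((5/9 + (⅑)*(-8)) - 64) = 109*((5/9 - 8/9) - 64) = 109*(-⅓ - 64) = 109*(-193/3) = -21037/3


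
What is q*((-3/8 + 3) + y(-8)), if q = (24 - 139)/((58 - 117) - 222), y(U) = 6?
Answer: 7935/2248 ≈ 3.5298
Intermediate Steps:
q = 115/281 (q = -115/(-59 - 222) = -115/(-281) = -115*(-1/281) = 115/281 ≈ 0.40925)
q*((-3/8 + 3) + y(-8)) = 115*((-3/8 + 3) + 6)/281 = 115*(21/8 + 6)/281 = (115/281)*(69/8) = 7935/2248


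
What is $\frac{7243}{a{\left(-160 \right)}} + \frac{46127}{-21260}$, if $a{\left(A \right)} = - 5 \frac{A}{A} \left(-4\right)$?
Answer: $\frac{3826591}{10630} \approx 359.98$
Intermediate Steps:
$a{\left(A \right)} = 20$ ($a{\left(A \right)} = \left(-5\right) 1 \left(-4\right) = \left(-5\right) \left(-4\right) = 20$)
$\frac{7243}{a{\left(-160 \right)}} + \frac{46127}{-21260} = \frac{7243}{20} + \frac{46127}{-21260} = 7243 \cdot \frac{1}{20} + 46127 \left(- \frac{1}{21260}\right) = \frac{7243}{20} - \frac{46127}{21260} = \frac{3826591}{10630}$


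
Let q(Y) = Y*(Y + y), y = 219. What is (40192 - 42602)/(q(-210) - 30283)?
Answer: 2410/32173 ≈ 0.074908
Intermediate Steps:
q(Y) = Y*(219 + Y) (q(Y) = Y*(Y + 219) = Y*(219 + Y))
(40192 - 42602)/(q(-210) - 30283) = (40192 - 42602)/(-210*(219 - 210) - 30283) = -2410/(-210*9 - 30283) = -2410/(-1890 - 30283) = -2410/(-32173) = -2410*(-1/32173) = 2410/32173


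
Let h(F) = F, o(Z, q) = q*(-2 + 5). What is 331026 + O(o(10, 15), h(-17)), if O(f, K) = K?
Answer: 331009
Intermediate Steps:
o(Z, q) = 3*q (o(Z, q) = q*3 = 3*q)
331026 + O(o(10, 15), h(-17)) = 331026 - 17 = 331009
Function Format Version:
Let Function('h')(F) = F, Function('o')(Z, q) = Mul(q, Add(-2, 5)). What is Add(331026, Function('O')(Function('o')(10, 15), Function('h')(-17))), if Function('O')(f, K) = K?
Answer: 331009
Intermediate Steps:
Function('o')(Z, q) = Mul(3, q) (Function('o')(Z, q) = Mul(q, 3) = Mul(3, q))
Add(331026, Function('O')(Function('o')(10, 15), Function('h')(-17))) = Add(331026, -17) = 331009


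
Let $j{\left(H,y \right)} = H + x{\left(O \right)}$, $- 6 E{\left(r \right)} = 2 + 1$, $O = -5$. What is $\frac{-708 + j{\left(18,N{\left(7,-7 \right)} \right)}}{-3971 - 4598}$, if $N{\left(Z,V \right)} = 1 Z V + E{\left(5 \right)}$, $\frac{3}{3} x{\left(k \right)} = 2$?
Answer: $\frac{688}{8569} \approx 0.080289$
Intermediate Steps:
$E{\left(r \right)} = - \frac{1}{2}$ ($E{\left(r \right)} = - \frac{2 + 1}{6} = \left(- \frac{1}{6}\right) 3 = - \frac{1}{2}$)
$x{\left(k \right)} = 2$
$N{\left(Z,V \right)} = - \frac{1}{2} + V Z$ ($N{\left(Z,V \right)} = 1 Z V - \frac{1}{2} = Z V - \frac{1}{2} = V Z - \frac{1}{2} = - \frac{1}{2} + V Z$)
$j{\left(H,y \right)} = 2 + H$ ($j{\left(H,y \right)} = H + 2 = 2 + H$)
$\frac{-708 + j{\left(18,N{\left(7,-7 \right)} \right)}}{-3971 - 4598} = \frac{-708 + \left(2 + 18\right)}{-3971 - 4598} = \frac{-708 + 20}{-8569} = \left(-688\right) \left(- \frac{1}{8569}\right) = \frac{688}{8569}$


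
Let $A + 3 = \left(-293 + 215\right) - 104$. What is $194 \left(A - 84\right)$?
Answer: $-52186$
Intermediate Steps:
$A = -185$ ($A = -3 + \left(\left(-293 + 215\right) - 104\right) = -3 - 182 = -185$)
$194 \left(A - 84\right) = 194 \left(-185 - 84\right) = 194 \left(-269\right) = -52186$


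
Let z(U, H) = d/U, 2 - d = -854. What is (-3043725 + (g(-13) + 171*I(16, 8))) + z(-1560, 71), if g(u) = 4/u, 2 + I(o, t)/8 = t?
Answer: -591925982/195 ≈ -3.0355e+6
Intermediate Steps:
d = 856 (d = 2 - 1*(-854) = 2 + 854 = 856)
I(o, t) = -16 + 8*t
z(U, H) = 856/U
(-3043725 + (g(-13) + 171*I(16, 8))) + z(-1560, 71) = (-3043725 + (4/(-13) + 171*(-16 + 8*8))) + 856/(-1560) = (-3043725 + (4*(-1/13) + 171*(-16 + 64))) + 856*(-1/1560) = (-3043725 + (-4/13 + 171*48)) - 107/195 = (-3043725 + (-4/13 + 8208)) - 107/195 = (-3043725 + 106700/13) - 107/195 = -39461725/13 - 107/195 = -591925982/195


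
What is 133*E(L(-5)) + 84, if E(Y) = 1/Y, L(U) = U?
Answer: 287/5 ≈ 57.400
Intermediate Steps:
133*E(L(-5)) + 84 = 133/(-5) + 84 = 133*(-⅕) + 84 = -133/5 + 84 = 287/5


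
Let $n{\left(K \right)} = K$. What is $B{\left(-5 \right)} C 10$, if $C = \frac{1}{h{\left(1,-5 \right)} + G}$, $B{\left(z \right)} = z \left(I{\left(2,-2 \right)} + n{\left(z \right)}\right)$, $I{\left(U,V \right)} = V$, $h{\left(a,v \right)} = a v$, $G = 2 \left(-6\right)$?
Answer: $- \frac{350}{17} \approx -20.588$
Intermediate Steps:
$G = -12$
$B{\left(z \right)} = z \left(-2 + z\right)$
$C = - \frac{1}{17}$ ($C = \frac{1}{1 \left(-5\right) - 12} = \frac{1}{-5 - 12} = \frac{1}{-17} = - \frac{1}{17} \approx -0.058824$)
$B{\left(-5 \right)} C 10 = - 5 \left(-2 - 5\right) \left(- \frac{1}{17}\right) 10 = \left(-5\right) \left(-7\right) \left(- \frac{1}{17}\right) 10 = 35 \left(- \frac{1}{17}\right) 10 = \left(- \frac{35}{17}\right) 10 = - \frac{350}{17}$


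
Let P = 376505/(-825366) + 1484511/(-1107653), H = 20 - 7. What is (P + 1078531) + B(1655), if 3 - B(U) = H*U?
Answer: 966345344041481171/914219125998 ≈ 1.0570e+6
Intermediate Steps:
H = 13
P = -1642301798791/914219125998 (P = 376505*(-1/825366) + 1484511*(-1/1107653) = -376505/825366 - 1484511/1107653 = -1642301798791/914219125998 ≈ -1.7964)
B(U) = 3 - 13*U
(P + 1078531) + B(1655) = (-1642301798791/914219125998 + 1078531) + (3 - 13*1655) = 986012025879950147/914219125998 + (3 - 21515) = 986012025879950147/914219125998 - 21512 = 966345344041481171/914219125998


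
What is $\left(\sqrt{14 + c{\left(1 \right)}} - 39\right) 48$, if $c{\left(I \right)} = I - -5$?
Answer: $-1872 + 96 \sqrt{5} \approx -1657.3$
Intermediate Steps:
$c{\left(I \right)} = 5 + I$ ($c{\left(I \right)} = I + 5 = 5 + I$)
$\left(\sqrt{14 + c{\left(1 \right)}} - 39\right) 48 = \left(\sqrt{14 + \left(5 + 1\right)} - 39\right) 48 = \left(\sqrt{14 + 6} - 39\right) 48 = \left(\sqrt{20} - 39\right) 48 = \left(2 \sqrt{5} - 39\right) 48 = \left(-39 + 2 \sqrt{5}\right) 48 = -1872 + 96 \sqrt{5}$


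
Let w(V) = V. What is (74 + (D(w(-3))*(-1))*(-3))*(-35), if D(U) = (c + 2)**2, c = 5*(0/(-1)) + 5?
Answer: -7735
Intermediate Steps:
c = 5 (c = 5*(0*(-1)) + 5 = 5*0 + 5 = 0 + 5 = 5)
D(U) = 49 (D(U) = (5 + 2)**2 = 7**2 = 49)
(74 + (D(w(-3))*(-1))*(-3))*(-35) = (74 + (49*(-1))*(-3))*(-35) = (74 - 49*(-3))*(-35) = (74 + 147)*(-35) = 221*(-35) = -7735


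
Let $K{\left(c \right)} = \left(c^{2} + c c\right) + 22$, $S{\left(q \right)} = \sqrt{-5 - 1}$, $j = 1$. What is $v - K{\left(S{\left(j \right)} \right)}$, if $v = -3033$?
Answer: $-3043$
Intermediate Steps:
$S{\left(q \right)} = i \sqrt{6}$ ($S{\left(q \right)} = \sqrt{-6} = i \sqrt{6}$)
$K{\left(c \right)} = 22 + 2 c^{2}$ ($K{\left(c \right)} = \left(c^{2} + c^{2}\right) + 22 = 2 c^{2} + 22 = 22 + 2 c^{2}$)
$v - K{\left(S{\left(j \right)} \right)} = -3033 - \left(22 + 2 \left(i \sqrt{6}\right)^{2}\right) = -3033 - \left(22 + 2 \left(-6\right)\right) = -3033 - \left(22 - 12\right) = -3033 - 10 = -3043$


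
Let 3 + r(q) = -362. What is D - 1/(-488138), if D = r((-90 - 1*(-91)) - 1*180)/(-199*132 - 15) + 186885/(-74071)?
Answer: -2384485083742427/950311008900834 ≈ -2.5092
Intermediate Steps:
r(q) = -365 (r(q) = -3 - 362 = -365)
D = -4884862540/1946808093 (D = -365/(-199*132 - 15) + 186885/(-74071) = -365/(-26268 - 15) + 186885*(-1/74071) = -365/(-26283) - 186885/74071 = -365*(-1/26283) - 186885/74071 = 365/26283 - 186885/74071 = -4884862540/1946808093 ≈ -2.5092)
D - 1/(-488138) = -4884862540/1946808093 - 1/(-488138) = -4884862540/1946808093 - 1*(-1/488138) = -4884862540/1946808093 + 1/488138 = -2384485083742427/950311008900834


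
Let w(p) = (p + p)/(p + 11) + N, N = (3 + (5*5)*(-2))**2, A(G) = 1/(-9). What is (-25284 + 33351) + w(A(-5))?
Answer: 503523/49 ≈ 10276.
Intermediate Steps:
A(G) = -1/9
N = 2209 (N = (3 + 25*(-2))**2 = (3 - 50)**2 = (-47)**2 = 2209)
w(p) = 2209 + 2*p/(11 + p) (w(p) = (p + p)/(p + 11) + 2209 = (2*p)/(11 + p) + 2209 = 2*p/(11 + p) + 2209 = 2209 + 2*p/(11 + p))
(-25284 + 33351) + w(A(-5)) = (-25284 + 33351) + 11*(2209 + 201*(-1/9))/(11 - 1/9) = 8067 + 11*(2209 - 67/3)/(98/9) = 8067 + 11*(9/98)*(6560/3) = 8067 + 108240/49 = 503523/49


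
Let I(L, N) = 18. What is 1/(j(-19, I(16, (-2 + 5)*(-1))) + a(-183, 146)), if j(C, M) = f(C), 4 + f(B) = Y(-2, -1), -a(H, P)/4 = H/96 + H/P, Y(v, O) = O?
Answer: 584/4461 ≈ 0.13091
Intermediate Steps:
a(H, P) = -H/24 - 4*H/P (a(H, P) = -4*(H/96 + H/P) = -H/24 - 4*H/P)
f(B) = -5 (f(B) = -4 - 1 = -5)
j(C, M) = -5
1/(j(-19, I(16, (-2 + 5)*(-1))) + a(-183, 146)) = 1/(-5 - 1/24*(-183)*(96 + 146)/146) = 1/(-5 - 1/24*(-183)*1/146*242) = 1/(-5 + 7381/584) = 1/(4461/584) = 584/4461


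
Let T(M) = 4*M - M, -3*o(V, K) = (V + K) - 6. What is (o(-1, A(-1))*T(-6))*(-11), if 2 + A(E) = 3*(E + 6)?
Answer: -396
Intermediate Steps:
A(E) = 16 + 3*E (A(E) = -2 + 3*(E + 6) = -2 + 3*(6 + E) = -2 + (18 + 3*E) = 16 + 3*E)
o(V, K) = 2 - K/3 - V/3 (o(V, K) = -((V + K) - 6)/3 = -((K + V) - 6)/3 = -(-6 + K + V)/3 = 2 - K/3 - V/3)
T(M) = 3*M
(o(-1, A(-1))*T(-6))*(-11) = ((2 - (16 + 3*(-1))/3 - ⅓*(-1))*(3*(-6)))*(-11) = ((2 - (16 - 3)/3 + ⅓)*(-18))*(-11) = ((2 - ⅓*13 + ⅓)*(-18))*(-11) = ((2 - 13/3 + ⅓)*(-18))*(-11) = -2*(-18)*(-11) = 36*(-11) = -396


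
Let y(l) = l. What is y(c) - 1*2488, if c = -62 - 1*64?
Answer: -2614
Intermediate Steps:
c = -126 (c = -62 - 64 = -126)
y(c) - 1*2488 = -126 - 1*2488 = -126 - 2488 = -2614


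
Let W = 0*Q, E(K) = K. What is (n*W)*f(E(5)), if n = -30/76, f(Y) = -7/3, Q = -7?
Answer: 0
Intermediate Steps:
f(Y) = -7/3 (f(Y) = -7*1/3 = -7/3)
n = -15/38 (n = -30*1/76 = -15/38 ≈ -0.39474)
W = 0 (W = 0*(-7) = 0)
(n*W)*f(E(5)) = -15/38*0*(-7/3) = 0*(-7/3) = 0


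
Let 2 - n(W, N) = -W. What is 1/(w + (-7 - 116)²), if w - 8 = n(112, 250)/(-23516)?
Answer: 11758/177980789 ≈ 6.6063e-5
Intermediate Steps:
n(W, N) = 2 + W (n(W, N) = 2 - (-1)*W = 2 + W)
w = 94007/11758 (w = 8 + (2 + 112)/(-23516) = 8 + 114*(-1/23516) = 8 - 57/11758 = 94007/11758 ≈ 7.9952)
1/(w + (-7 - 116)²) = 1/(94007/11758 + (-7 - 116)²) = 1/(94007/11758 + (-123)²) = 1/(94007/11758 + 15129) = 1/(177980789/11758) = 11758/177980789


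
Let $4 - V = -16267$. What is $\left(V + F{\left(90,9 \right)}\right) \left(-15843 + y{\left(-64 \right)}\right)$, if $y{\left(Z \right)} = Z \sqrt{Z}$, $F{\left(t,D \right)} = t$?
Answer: $-259207323 - 8376832 i \approx -2.5921 \cdot 10^{8} - 8.3768 \cdot 10^{6} i$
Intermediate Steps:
$V = 16271$ ($V = 4 - -16267 = 4 + 16267 = 16271$)
$y{\left(Z \right)} = Z^{\frac{3}{2}}$
$\left(V + F{\left(90,9 \right)}\right) \left(-15843 + y{\left(-64 \right)}\right) = \left(16271 + 90\right) \left(-15843 + \left(-64\right)^{\frac{3}{2}}\right) = 16361 \left(-15843 - 512 i\right) = -259207323 - 8376832 i$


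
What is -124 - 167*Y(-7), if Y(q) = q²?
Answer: -8307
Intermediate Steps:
-124 - 167*Y(-7) = -124 - 167*(-7)² = -124 - 167*49 = -124 - 8183 = -8307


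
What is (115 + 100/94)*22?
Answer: 120010/47 ≈ 2553.4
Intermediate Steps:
(115 + 100/94)*22 = (115 + 100*(1/94))*22 = (115 + 50/47)*22 = (5455/47)*22 = 120010/47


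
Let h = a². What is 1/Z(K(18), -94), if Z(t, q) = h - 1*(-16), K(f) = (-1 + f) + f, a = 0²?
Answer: 1/16 ≈ 0.062500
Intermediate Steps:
a = 0
h = 0 (h = 0² = 0)
K(f) = -1 + 2*f
Z(t, q) = 16 (Z(t, q) = 0 - 1*(-16) = 0 + 16 = 16)
1/Z(K(18), -94) = 1/16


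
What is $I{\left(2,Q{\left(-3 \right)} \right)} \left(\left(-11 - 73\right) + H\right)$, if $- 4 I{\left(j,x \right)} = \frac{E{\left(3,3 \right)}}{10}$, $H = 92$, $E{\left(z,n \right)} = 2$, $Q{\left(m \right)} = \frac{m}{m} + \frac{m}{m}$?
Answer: $- \frac{2}{5} \approx -0.4$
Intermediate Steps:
$Q{\left(m \right)} = 2$ ($Q{\left(m \right)} = 1 + 1 = 2$)
$I{\left(j,x \right)} = - \frac{1}{20}$ ($I{\left(j,x \right)} = - \frac{2 \cdot \frac{1}{10}}{4} = \left(- \frac{1}{4}\right) \frac{1}{5} = - \frac{1}{20}$)
$I{\left(2,Q{\left(-3 \right)} \right)} \left(\left(-11 - 73\right) + H\right) = - \frac{\left(-11 - 73\right) + 92}{20} = - \frac{-84 + 92}{20} = \left(- \frac{1}{20}\right) 8 = - \frac{2}{5}$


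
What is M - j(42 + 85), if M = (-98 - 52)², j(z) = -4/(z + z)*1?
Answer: 2857502/127 ≈ 22500.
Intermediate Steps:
j(z) = -2/z (j(z) = -4*1/(2*z)*1 = -2/z*1 = -2/z)
M = 22500 (M = (-150)² = 22500)
M - j(42 + 85) = 22500 - (-2)/(42 + 85) = 22500 - (-2)/127 = 22500 - 1*(-2/127) = 22500 + 2/127 = 2857502/127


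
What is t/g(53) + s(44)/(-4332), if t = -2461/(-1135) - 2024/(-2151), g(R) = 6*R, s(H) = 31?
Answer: 1469398867/560532230460 ≈ 0.0026214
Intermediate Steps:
t = 7590851/2441385 (t = -2461*(-1/1135) - 2024*(-1/2151) = 2461/1135 + 2024/2151 = 7590851/2441385 ≈ 3.1092)
t/g(53) + s(44)/(-4332) = 7590851/(2441385*((6*53))) + 31/(-4332) = (7590851/2441385)/318 + 31*(-1/4332) = (7590851/2441385)*(1/318) - 31/4332 = 7590851/776360430 - 31/4332 = 1469398867/560532230460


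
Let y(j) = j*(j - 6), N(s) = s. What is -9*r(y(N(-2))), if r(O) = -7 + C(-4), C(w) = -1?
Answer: 72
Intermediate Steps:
y(j) = j*(-6 + j)
r(O) = -8 (r(O) = -7 - 1 = -8)
-9*r(y(N(-2))) = -9*(-8) = 72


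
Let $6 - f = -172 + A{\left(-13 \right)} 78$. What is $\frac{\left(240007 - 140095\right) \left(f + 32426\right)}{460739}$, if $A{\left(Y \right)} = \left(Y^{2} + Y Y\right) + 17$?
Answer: $\frac{490967568}{460739} \approx 1065.6$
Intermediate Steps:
$A{\left(Y \right)} = 17 + 2 Y^{2}$ ($A{\left(Y \right)} = \left(Y^{2} + Y^{2}\right) + 17 = 2 Y^{2} + 17 = 17 + 2 Y^{2}$)
$f = -27512$ ($f = 6 - \left(-172 + \left(17 + 2 \left(-13\right)^{2}\right) 78\right) = 6 - \left(-172 + \left(17 + 2 \cdot 169\right) 78\right) = 6 - \left(-172 + \left(17 + 338\right) 78\right) = 6 - \left(-172 + 355 \cdot 78\right) = 6 - \left(-172 + 27690\right) = 6 - 27518 = -27512$)
$\frac{\left(240007 - 140095\right) \left(f + 32426\right)}{460739} = \frac{\left(240007 - 140095\right) \left(-27512 + 32426\right)}{460739} = 99912 \cdot 4914 \cdot \frac{1}{460739} = 490967568 \cdot \frac{1}{460739} = \frac{490967568}{460739}$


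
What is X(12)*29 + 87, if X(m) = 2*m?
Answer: 783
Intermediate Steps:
X(12)*29 + 87 = (2*12)*29 + 87 = 24*29 + 87 = 696 + 87 = 783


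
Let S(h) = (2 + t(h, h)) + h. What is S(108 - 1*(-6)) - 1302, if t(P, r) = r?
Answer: -1072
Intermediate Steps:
S(h) = 2 + 2*h (S(h) = (2 + h) + h = 2 + 2*h)
S(108 - 1*(-6)) - 1302 = (2 + 2*(108 - 1*(-6))) - 1302 = (2 + 2*(108 + 6)) - 1302 = (2 + 2*114) - 1302 = (2 + 228) - 1302 = 230 - 1302 = -1072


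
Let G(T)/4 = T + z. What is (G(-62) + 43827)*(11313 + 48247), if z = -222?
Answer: 2542675960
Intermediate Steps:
G(T) = -888 + 4*T (G(T) = 4*(T - 222) = 4*(-222 + T) = -888 + 4*T)
(G(-62) + 43827)*(11313 + 48247) = ((-888 + 4*(-62)) + 43827)*(11313 + 48247) = ((-888 - 248) + 43827)*59560 = (-1136 + 43827)*59560 = 42691*59560 = 2542675960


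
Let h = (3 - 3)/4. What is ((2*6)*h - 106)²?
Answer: 11236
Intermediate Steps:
h = 0 (h = 0*(¼) = 0)
((2*6)*h - 106)² = ((2*6)*0 - 106)² = (12*0 - 106)² = (0 - 106)² = (-106)² = 11236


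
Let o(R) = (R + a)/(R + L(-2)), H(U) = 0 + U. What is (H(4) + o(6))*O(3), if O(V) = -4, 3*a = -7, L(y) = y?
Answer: -59/3 ≈ -19.667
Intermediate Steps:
a = -7/3 (a = (⅓)*(-7) = -7/3 ≈ -2.3333)
H(U) = U
o(R) = (-7/3 + R)/(-2 + R) (o(R) = (R - 7/3)/(R - 2) = (-7/3 + R)/(-2 + R))
(H(4) + o(6))*O(3) = (4 + (-7/3 + 6)/(-2 + 6))*(-4) = (4 + (11/3)/4)*(-4) = (4 + (¼)*(11/3))*(-4) = (4 + 11/12)*(-4) = (59/12)*(-4) = -59/3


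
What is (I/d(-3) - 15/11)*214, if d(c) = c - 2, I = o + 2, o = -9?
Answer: 428/55 ≈ 7.7818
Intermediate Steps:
I = -7 (I = -9 + 2 = -7)
d(c) = -2 + c
(I/d(-3) - 15/11)*214 = (-7/(-2 - 3) - 15/11)*214 = (-7/(-5) - 15*1/11)*214 = (-7*(-1/5) - 15/11)*214 = (7/5 - 15/11)*214 = (2/55)*214 = 428/55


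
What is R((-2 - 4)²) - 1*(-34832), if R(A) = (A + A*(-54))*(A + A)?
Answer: -102544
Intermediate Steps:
R(A) = -106*A² (R(A) = (A - 54*A)*(2*A) = (-53*A)*(2*A) = -106*A²)
R((-2 - 4)²) - 1*(-34832) = -106*(-2 - 4)⁴ - 1*(-34832) = -106*((-6)²)² + 34832 = -106*36² + 34832 = -106*1296 + 34832 = -137376 + 34832 = -102544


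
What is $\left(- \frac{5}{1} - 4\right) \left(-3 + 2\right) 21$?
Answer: $189$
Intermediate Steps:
$\left(- \frac{5}{1} - 4\right) \left(-3 + 2\right) 21 = \left(\left(-5\right) 1 - 4\right) \left(-1\right) 21 = \left(-5 - 4\right) \left(-1\right) 21 = \left(-9\right) \left(-1\right) 21 = 9 \cdot 21 = 189$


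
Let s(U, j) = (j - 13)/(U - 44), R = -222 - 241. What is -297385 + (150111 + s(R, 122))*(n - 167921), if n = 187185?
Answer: 1465958446157/507 ≈ 2.8914e+9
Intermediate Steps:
R = -463
s(U, j) = (-13 + j)/(-44 + U)
-297385 + (150111 + s(R, 122))*(n - 167921) = -297385 + (150111 + (-13 + 122)/(-44 - 463))*(187185 - 167921) = -297385 + (150111 + 109/(-507))*19264 = -297385 + (150111 - 1/507*109)*19264 = -297385 + (150111 - 109/507)*19264 = -297385 + (76106168/507)*19264 = -297385 + 1466109220352/507 = 1465958446157/507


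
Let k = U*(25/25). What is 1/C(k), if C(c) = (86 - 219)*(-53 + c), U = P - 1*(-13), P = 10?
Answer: 1/3990 ≈ 0.00025063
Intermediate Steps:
U = 23 (U = 10 - 1*(-13) = 10 + 13 = 23)
k = 23 (k = 23*(25/25) = 23*(25*(1/25)) = 23*1 = 23)
C(c) = 7049 - 133*c (C(c) = -133*(-53 + c) = 7049 - 133*c)
1/C(k) = 1/(7049 - 133*23) = 1/(7049 - 3059) = 1/3990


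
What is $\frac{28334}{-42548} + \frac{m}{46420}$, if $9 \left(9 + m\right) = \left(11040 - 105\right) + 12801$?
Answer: $- \frac{16410463}{26932884} \approx -0.60931$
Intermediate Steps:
$m = \frac{7885}{3}$ ($m = -9 + \frac{\left(11040 - 105\right) + 12801}{9} = -9 + \frac{10935 + 12801}{9} = -9 + \frac{1}{9} \cdot 23736 = -9 + \frac{7912}{3} = \frac{7885}{3} \approx 2628.3$)
$\frac{28334}{-42548} + \frac{m}{46420} = \frac{28334}{-42548} + \frac{7885}{3 \cdot 46420} = 28334 \left(- \frac{1}{42548}\right) + \frac{7885}{3} \cdot \frac{1}{46420} = - \frac{14167}{21274} + \frac{1577}{27852} = - \frac{16410463}{26932884}$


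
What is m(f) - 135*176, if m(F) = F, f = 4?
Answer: -23756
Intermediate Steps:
m(f) - 135*176 = 4 - 135*176 = 4 - 23760 = -23756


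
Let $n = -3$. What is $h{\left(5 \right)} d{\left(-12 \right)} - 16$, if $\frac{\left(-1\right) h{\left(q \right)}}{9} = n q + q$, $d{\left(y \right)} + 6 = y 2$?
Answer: $-2716$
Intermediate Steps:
$d{\left(y \right)} = -6 + 2 y$ ($d{\left(y \right)} = -6 + y 2 = -6 + 2 y$)
$h{\left(q \right)} = 18 q$ ($h{\left(q \right)} = - 9 \left(- 3 q + q\right) = - 9 \left(- 2 q\right) = 18 q$)
$h{\left(5 \right)} d{\left(-12 \right)} - 16 = 18 \cdot 5 \left(-6 + 2 \left(-12\right)\right) - 16 = 90 \left(-6 - 24\right) - 16 = 90 \left(-30\right) - 16 = -2700 - 16 = -2716$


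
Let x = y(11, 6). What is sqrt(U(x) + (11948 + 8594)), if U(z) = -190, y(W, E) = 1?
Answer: 8*sqrt(318) ≈ 142.66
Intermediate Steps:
x = 1
sqrt(U(x) + (11948 + 8594)) = sqrt(-190 + (11948 + 8594)) = sqrt(-190 + 20542) = sqrt(20352) = 8*sqrt(318)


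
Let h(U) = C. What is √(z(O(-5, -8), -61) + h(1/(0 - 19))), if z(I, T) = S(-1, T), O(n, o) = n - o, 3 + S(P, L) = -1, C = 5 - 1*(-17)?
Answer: 3*√2 ≈ 4.2426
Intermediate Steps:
C = 22 (C = 5 + 17 = 22)
h(U) = 22
S(P, L) = -4 (S(P, L) = -3 - 1 = -4)
z(I, T) = -4
√(z(O(-5, -8), -61) + h(1/(0 - 19))) = √(-4 + 22) = √18 = 3*√2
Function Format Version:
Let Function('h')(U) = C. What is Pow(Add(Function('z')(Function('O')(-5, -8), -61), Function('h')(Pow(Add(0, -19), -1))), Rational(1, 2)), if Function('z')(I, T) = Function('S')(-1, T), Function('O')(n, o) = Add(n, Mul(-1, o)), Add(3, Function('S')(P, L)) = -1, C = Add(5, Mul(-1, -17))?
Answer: Mul(3, Pow(2, Rational(1, 2))) ≈ 4.2426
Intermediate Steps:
C = 22 (C = Add(5, 17) = 22)
Function('h')(U) = 22
Function('S')(P, L) = -4 (Function('S')(P, L) = Add(-3, -1) = -4)
Function('z')(I, T) = -4
Pow(Add(Function('z')(Function('O')(-5, -8), -61), Function('h')(Pow(Add(0, -19), -1))), Rational(1, 2)) = Pow(Add(-4, 22), Rational(1, 2)) = Pow(18, Rational(1, 2)) = Mul(3, Pow(2, Rational(1, 2)))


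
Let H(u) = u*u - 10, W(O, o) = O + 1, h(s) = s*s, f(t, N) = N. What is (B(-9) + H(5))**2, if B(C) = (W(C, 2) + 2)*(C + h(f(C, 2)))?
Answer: 2025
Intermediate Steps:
h(s) = s**2
W(O, o) = 1 + O
B(C) = (3 + C)*(4 + C) (B(C) = ((1 + C) + 2)*(C + 2**2) = (3 + C)*(C + 4) = (3 + C)*(4 + C))
H(u) = -10 + u**2 (H(u) = u**2 - 10 = -10 + u**2)
(B(-9) + H(5))**2 = ((12 + (-9)**2 + 7*(-9)) + (-10 + 5**2))**2 = ((12 + 81 - 63) + (-10 + 25))**2 = (30 + 15)**2 = 45**2 = 2025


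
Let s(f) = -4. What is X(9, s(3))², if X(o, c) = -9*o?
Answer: 6561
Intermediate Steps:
X(9, s(3))² = (-9*9)² = (-81)² = 6561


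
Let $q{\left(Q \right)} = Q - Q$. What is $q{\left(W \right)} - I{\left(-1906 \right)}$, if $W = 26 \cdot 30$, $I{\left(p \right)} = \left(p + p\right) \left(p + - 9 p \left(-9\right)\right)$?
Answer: $-595785104$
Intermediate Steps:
$I{\left(p \right)} = 164 p^{2}$ ($I{\left(p \right)} = 2 p \left(p + 81 p\right) = 2 p 82 p = 164 p^{2}$)
$W = 780$
$q{\left(Q \right)} = 0$
$q{\left(W \right)} - I{\left(-1906 \right)} = 0 - 164 \left(-1906\right)^{2} = 0 - 164 \cdot 3632836 = 0 - 595785104 = -595785104$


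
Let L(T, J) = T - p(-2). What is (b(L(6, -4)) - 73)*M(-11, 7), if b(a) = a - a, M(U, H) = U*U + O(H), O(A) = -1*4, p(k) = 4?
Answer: -8541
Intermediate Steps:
O(A) = -4
L(T, J) = -4 + T (L(T, J) = T - 1*4 = T - 4 = -4 + T)
M(U, H) = -4 + U**2 (M(U, H) = U*U - 4 = U**2 - 4 = -4 + U**2)
b(a) = 0
(b(L(6, -4)) - 73)*M(-11, 7) = (0 - 73)*(-4 + (-11)**2) = -73*(-4 + 121) = -73*117 = -8541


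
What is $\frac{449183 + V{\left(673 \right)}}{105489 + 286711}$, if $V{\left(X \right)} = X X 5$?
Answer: $\frac{678457}{98050} \approx 6.9195$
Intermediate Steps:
$V{\left(X \right)} = 5 X^{2}$ ($V{\left(X \right)} = X^{2} \cdot 5 = 5 X^{2}$)
$\frac{449183 + V{\left(673 \right)}}{105489 + 286711} = \frac{449183 + 5 \cdot 673^{2}}{105489 + 286711} = \frac{449183 + 5 \cdot 452929}{392200} = \left(449183 + 2264645\right) \frac{1}{392200} = 2713828 \cdot \frac{1}{392200} = \frac{678457}{98050}$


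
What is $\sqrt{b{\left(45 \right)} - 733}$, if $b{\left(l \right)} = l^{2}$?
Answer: $2 \sqrt{323} \approx 35.944$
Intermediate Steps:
$\sqrt{b{\left(45 \right)} - 733} = \sqrt{45^{2} - 733} = \sqrt{2025 - 733} = \sqrt{1292} = 2 \sqrt{323}$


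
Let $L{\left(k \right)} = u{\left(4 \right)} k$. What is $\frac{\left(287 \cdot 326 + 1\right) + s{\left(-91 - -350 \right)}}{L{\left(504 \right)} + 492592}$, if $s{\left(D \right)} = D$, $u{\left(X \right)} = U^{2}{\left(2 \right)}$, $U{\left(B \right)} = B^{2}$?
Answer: $\frac{46911}{250328} \approx 0.1874$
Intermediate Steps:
$u{\left(X \right)} = 16$ ($u{\left(X \right)} = \left(2^{2}\right)^{2} = 4^{2} = 16$)
$L{\left(k \right)} = 16 k$
$\frac{\left(287 \cdot 326 + 1\right) + s{\left(-91 - -350 \right)}}{L{\left(504 \right)} + 492592} = \frac{\left(287 \cdot 326 + 1\right) - -259}{16 \cdot 504 + 492592} = \frac{\left(93562 + 1\right) + \left(-91 + 350\right)}{8064 + 492592} = \frac{93563 + 259}{500656} = 93822 \cdot \frac{1}{500656} = \frac{46911}{250328}$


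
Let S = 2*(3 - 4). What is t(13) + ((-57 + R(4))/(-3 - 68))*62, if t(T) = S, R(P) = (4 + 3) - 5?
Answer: 3268/71 ≈ 46.028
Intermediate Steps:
R(P) = 2 (R(P) = 7 - 5 = 2)
S = -2 (S = 2*(-1) = -2)
t(T) = -2
t(13) + ((-57 + R(4))/(-3 - 68))*62 = -2 + ((-57 + 2)/(-3 - 68))*62 = -2 - 55/(-71)*62 = -2 - 55*(-1/71)*62 = -2 + (55/71)*62 = -2 + 3410/71 = 3268/71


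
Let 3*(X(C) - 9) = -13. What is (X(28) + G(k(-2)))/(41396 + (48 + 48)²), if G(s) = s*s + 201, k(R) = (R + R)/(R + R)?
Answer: 155/37959 ≈ 0.0040834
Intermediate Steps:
X(C) = 14/3 (X(C) = 9 + (⅓)*(-13) = 9 - 13/3 = 14/3)
k(R) = 1 (k(R) = (2*R)/((2*R)) = (2*R)*(1/(2*R)) = 1)
G(s) = 201 + s² (G(s) = s² + 201 = 201 + s²)
(X(28) + G(k(-2)))/(41396 + (48 + 48)²) = (14/3 + (201 + 1²))/(41396 + (48 + 48)²) = (14/3 + (201 + 1))/(41396 + 96²) = (14/3 + 202)/(41396 + 9216) = (620/3)/50612 = (620/3)*(1/50612) = 155/37959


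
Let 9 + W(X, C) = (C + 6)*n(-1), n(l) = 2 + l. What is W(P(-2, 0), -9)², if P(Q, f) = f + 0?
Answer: 144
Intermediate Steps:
P(Q, f) = f
W(X, C) = -3 + C (W(X, C) = -9 + (C + 6)*(2 - 1) = -9 + (6 + C)*1 = -9 + (6 + C) = -3 + C)
W(P(-2, 0), -9)² = (-3 - 9)² = (-12)² = 144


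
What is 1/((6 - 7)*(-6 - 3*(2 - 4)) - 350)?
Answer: -1/350 ≈ -0.0028571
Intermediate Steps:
1/((6 - 7)*(-6 - 3*(2 - 4)) - 350) = 1/(-(-6 - 3*(-2)) - 350) = 1/(-(-6 + 6) - 350) = 1/(-1*0 - 350) = 1/(0 - 350) = 1/(-350) = -1/350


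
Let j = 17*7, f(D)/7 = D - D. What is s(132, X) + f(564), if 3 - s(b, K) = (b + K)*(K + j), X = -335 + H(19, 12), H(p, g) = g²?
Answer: -4245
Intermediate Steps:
f(D) = 0 (f(D) = 7*(D - D) = 7*0 = 0)
X = -191 (X = -335 + 12² = -335 + 144 = -191)
j = 119
s(b, K) = 3 - (119 + K)*(K + b) (s(b, K) = 3 - (b + K)*(K + 119) = 3 - (K + b)*(119 + K) = 3 - (119 + K)*(K + b))
s(132, X) + f(564) = (3 - 1*(-191)² - 119*(-191) - 119*132 - 1*(-191)*132) + 0 = (3 - 1*36481 + 22729 - 15708 + 25212) + 0 = (3 - 36481 + 22729 - 15708 + 25212) + 0 = -4245 + 0 = -4245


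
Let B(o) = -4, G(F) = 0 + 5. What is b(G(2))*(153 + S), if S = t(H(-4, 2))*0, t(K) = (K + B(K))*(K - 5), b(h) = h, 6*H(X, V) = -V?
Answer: 765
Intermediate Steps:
H(X, V) = -V/6 (H(X, V) = (-V)/6 = -V/6)
G(F) = 5
t(K) = (-5 + K)*(-4 + K) (t(K) = (K - 4)*(K - 5) = (-4 + K)*(-5 + K) = (-5 + K)*(-4 + K))
S = 0 (S = (20 + (-⅙*2)² - (-3)*2/2)*0 = (20 + (-⅓)² - 9*(-⅓))*0 = (20 + ⅑ + 3)*0 = (208/9)*0 = 0)
b(G(2))*(153 + S) = 5*(153 + 0) = 5*153 = 765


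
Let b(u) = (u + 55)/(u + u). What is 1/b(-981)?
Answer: 981/463 ≈ 2.1188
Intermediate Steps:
b(u) = (55 + u)/(2*u) (b(u) = (55 + u)/((2*u)) = (55 + u)*(1/(2*u)) = (55 + u)/(2*u))
1/b(-981) = 1/((1/2)*(55 - 981)/(-981)) = 1/((1/2)*(-1/981)*(-926)) = 1/(463/981) = 981/463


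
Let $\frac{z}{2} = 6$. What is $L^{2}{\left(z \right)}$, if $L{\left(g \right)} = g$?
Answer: $144$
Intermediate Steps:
$z = 12$ ($z = 2 \cdot 6 = 12$)
$L^{2}{\left(z \right)} = 12^{2} = 144$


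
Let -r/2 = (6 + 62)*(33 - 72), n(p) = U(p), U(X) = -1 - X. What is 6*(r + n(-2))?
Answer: 31830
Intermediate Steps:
n(p) = -1 - p
r = 5304 (r = -2*(6 + 62)*(33 - 72) = -136*(-39) = -2*(-2652) = 5304)
6*(r + n(-2)) = 6*(5304 + (-1 - 1*(-2))) = 6*(5304 + (-1 + 2)) = 6*(5304 + 1) = 6*5305 = 31830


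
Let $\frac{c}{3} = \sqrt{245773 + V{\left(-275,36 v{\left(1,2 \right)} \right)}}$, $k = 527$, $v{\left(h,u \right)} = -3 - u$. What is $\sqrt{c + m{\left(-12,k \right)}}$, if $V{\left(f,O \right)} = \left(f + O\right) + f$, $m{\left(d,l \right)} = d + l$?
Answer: $\sqrt{515 + 9 \sqrt{27227}} \approx 44.722$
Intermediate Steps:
$V{\left(f,O \right)} = O + 2 f$ ($V{\left(f,O \right)} = \left(O + f\right) + f = O + 2 f$)
$c = 9 \sqrt{27227}$ ($c = 3 \sqrt{245773 + \left(36 \left(-3 - 2\right) + 2 \left(-275\right)\right)} = 3 \sqrt{245773 - \left(550 - 36 \left(-3 - 2\right)\right)} = 3 \sqrt{245773 + \left(36 \left(-5\right) - 550\right)} = 3 \sqrt{245773 - 730} = 3 \sqrt{245043} = 3 \cdot 3 \sqrt{27227} = 9 \sqrt{27227} \approx 1485.1$)
$\sqrt{c + m{\left(-12,k \right)}} = \sqrt{9 \sqrt{27227} + \left(-12 + 527\right)} = \sqrt{9 \sqrt{27227} + 515} = \sqrt{515 + 9 \sqrt{27227}}$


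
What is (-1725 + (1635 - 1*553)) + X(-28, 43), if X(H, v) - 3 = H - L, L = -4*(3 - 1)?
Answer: -660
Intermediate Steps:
L = -8 (L = -4*2 = -8)
X(H, v) = 11 + H (X(H, v) = 3 + (H - 1*(-8)) = 3 + (H + 8) = 3 + (8 + H) = 11 + H)
(-1725 + (1635 - 1*553)) + X(-28, 43) = (-1725 + (1635 - 1*553)) + (11 - 28) = (-1725 + (1635 - 553)) - 17 = (-1725 + 1082) - 17 = -643 - 17 = -660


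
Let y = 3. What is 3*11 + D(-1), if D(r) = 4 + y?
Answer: 40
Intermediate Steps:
D(r) = 7 (D(r) = 4 + 3 = 7)
3*11 + D(-1) = 3*11 + 7 = 33 + 7 = 40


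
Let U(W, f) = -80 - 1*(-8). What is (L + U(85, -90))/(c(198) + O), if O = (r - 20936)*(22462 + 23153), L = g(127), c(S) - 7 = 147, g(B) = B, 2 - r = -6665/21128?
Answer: -1162040/20174913096793 ≈ -5.7598e-8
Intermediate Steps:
r = 48921/21128 (r = 2 - (-6665)/21128 = 2 - 1*(-6665/21128) = 2 + 6665/21128 = 48921/21128 ≈ 2.3155)
U(W, f) = -72 (U(W, f) = -80 + 8 = -72)
c(S) = 154 (c(S) = 7 + 147 = 154)
L = 127
O = -20174916350505/21128 (O = (48921/21128 - 20936)*(22462 + 23153) = -442286887/21128*45615 = -20174916350505/21128 ≈ -9.5489e+8)
(L + U(85, -90))/(c(198) + O) = (127 - 72)/(154 - 20174916350505/21128) = 55/(-20174913096793/21128) = 55*(-21128/20174913096793) = -1162040/20174913096793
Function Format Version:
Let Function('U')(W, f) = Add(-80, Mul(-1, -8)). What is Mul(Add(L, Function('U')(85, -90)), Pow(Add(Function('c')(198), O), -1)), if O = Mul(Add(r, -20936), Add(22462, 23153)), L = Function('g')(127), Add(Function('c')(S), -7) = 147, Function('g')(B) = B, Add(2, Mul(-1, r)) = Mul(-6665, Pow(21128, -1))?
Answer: Rational(-1162040, 20174913096793) ≈ -5.7598e-8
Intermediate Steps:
r = Rational(48921, 21128) (r = Add(2, Mul(-1, Mul(-6665, Pow(21128, -1)))) = Add(2, Mul(-1, Mul(-6665, Rational(1, 21128)))) = Add(2, Mul(-1, Rational(-6665, 21128))) = Add(2, Rational(6665, 21128)) = Rational(48921, 21128) ≈ 2.3155)
Function('U')(W, f) = -72 (Function('U')(W, f) = Add(-80, 8) = -72)
Function('c')(S) = 154 (Function('c')(S) = Add(7, 147) = 154)
L = 127
O = Rational(-20174916350505, 21128) (O = Mul(Add(Rational(48921, 21128), -20936), Add(22462, 23153)) = Mul(Rational(-442286887, 21128), 45615) = Rational(-20174916350505, 21128) ≈ -9.5489e+8)
Mul(Add(L, Function('U')(85, -90)), Pow(Add(Function('c')(198), O), -1)) = Mul(Add(127, -72), Pow(Add(154, Rational(-20174916350505, 21128)), -1)) = Mul(55, Pow(Rational(-20174913096793, 21128), -1)) = Mul(55, Rational(-21128, 20174913096793)) = Rational(-1162040, 20174913096793)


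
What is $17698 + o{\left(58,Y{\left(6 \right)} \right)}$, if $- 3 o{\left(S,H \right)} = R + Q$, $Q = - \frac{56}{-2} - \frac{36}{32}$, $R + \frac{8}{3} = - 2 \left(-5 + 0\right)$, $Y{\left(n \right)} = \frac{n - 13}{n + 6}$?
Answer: $\frac{1273435}{72} \approx 17687.0$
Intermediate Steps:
$Y{\left(n \right)} = \frac{-13 + n}{6 + n}$
$R = \frac{22}{3}$ ($R = - \frac{8}{3} - 2 \left(-5 + 0\right) = - \frac{8}{3} - -10 = - \frac{8}{3} + 10 = \frac{22}{3} \approx 7.3333$)
$Q = \frac{215}{8}$ ($Q = \left(-56\right) \left(- \frac{1}{2}\right) - \frac{9}{8} = 28 - \frac{9}{8} = \frac{215}{8} \approx 26.875$)
$o{\left(S,H \right)} = - \frac{821}{72}$ ($o{\left(S,H \right)} = - \frac{\frac{22}{3} + \frac{215}{8}}{3} = \left(- \frac{1}{3}\right) \frac{821}{24} = - \frac{821}{72}$)
$17698 + o{\left(58,Y{\left(6 \right)} \right)} = 17698 - \frac{821}{72} = \frac{1273435}{72}$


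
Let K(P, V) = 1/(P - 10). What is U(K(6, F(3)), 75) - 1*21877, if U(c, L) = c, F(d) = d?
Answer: -87509/4 ≈ -21877.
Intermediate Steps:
K(P, V) = 1/(-10 + P)
U(K(6, F(3)), 75) - 1*21877 = 1/(-10 + 6) - 1*21877 = 1/(-4) - 21877 = -¼ - 21877 = -87509/4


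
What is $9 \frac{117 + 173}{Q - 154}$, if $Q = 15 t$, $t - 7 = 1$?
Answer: $- \frac{1305}{17} \approx -76.765$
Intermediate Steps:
$t = 8$ ($t = 7 + 1 = 8$)
$Q = 120$ ($Q = 15 \cdot 8 = 120$)
$9 \frac{117 + 173}{Q - 154} = 9 \frac{117 + 173}{120 - 154} = 9 \frac{290}{-34} = 9 \cdot 290 \left(- \frac{1}{34}\right) = 9 \left(- \frac{145}{17}\right) = - \frac{1305}{17}$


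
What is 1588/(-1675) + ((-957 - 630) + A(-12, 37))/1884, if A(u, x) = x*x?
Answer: -1678471/1577850 ≈ -1.0638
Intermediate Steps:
A(u, x) = x**2
1588/(-1675) + ((-957 - 630) + A(-12, 37))/1884 = 1588/(-1675) + ((-957 - 630) + 37**2)/1884 = 1588*(-1/1675) + (-1587 + 1369)*(1/1884) = -1588/1675 - 218*1/1884 = -1588/1675 - 109/942 = -1678471/1577850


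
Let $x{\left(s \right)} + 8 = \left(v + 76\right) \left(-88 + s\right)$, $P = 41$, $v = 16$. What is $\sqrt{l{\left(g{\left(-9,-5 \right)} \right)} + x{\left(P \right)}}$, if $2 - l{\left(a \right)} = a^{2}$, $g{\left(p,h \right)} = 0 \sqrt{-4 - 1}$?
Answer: $i \sqrt{4330} \approx 65.803 i$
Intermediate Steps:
$g{\left(p,h \right)} = 0$ ($g{\left(p,h \right)} = 0 \sqrt{-5} = 0 i \sqrt{5} = 0$)
$x{\left(s \right)} = -8104 + 92 s$ ($x{\left(s \right)} = -8 + \left(16 + 76\right) \left(-88 + s\right) = -8 + 92 \left(-88 + s\right) = -8 + \left(-8096 + 92 s\right) = -8104 + 92 s$)
$l{\left(a \right)} = 2 - a^{2}$
$\sqrt{l{\left(g{\left(-9,-5 \right)} \right)} + x{\left(P \right)}} = \sqrt{\left(2 - 0^{2}\right) + \left(-8104 + 92 \cdot 41\right)} = \sqrt{\left(2 - 0\right) + \left(-8104 + 3772\right)} = \sqrt{\left(2 + 0\right) - 4332} = \sqrt{2 - 4332} = \sqrt{-4330} = i \sqrt{4330}$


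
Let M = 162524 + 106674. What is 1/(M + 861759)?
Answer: 1/1130957 ≈ 8.8421e-7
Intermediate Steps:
M = 269198
1/(M + 861759) = 1/(269198 + 861759) = 1/1130957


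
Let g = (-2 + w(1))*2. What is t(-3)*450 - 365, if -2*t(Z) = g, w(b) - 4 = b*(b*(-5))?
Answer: 985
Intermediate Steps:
w(b) = 4 - 5*b² (w(b) = 4 + b*(b*(-5)) = 4 + b*(-5*b) = 4 - 5*b²)
g = -6 (g = (-2 + (4 - 5*1²))*2 = (-2 + (4 - 5*1))*2 = (-2 + (4 - 5))*2 = (-2 - 1)*2 = -3*2 = -6)
t(Z) = 3 (t(Z) = -½*(-6) = 3)
t(-3)*450 - 365 = 3*450 - 365 = 1350 - 365 = 985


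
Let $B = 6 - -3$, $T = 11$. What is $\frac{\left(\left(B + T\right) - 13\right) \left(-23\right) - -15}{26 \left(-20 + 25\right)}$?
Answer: $- \frac{73}{65} \approx -1.1231$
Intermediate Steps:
$B = 9$ ($B = 6 + 3 = 9$)
$\frac{\left(\left(B + T\right) - 13\right) \left(-23\right) - -15}{26 \left(-20 + 25\right)} = \frac{\left(\left(9 + 11\right) - 13\right) \left(-23\right) - -15}{26 \left(-20 + 25\right)} = \frac{\left(20 - 13\right) \left(-23\right) + 15}{26 \cdot 5} = \frac{7 \left(-23\right) + 15}{130} = \left(-161 + 15\right) \frac{1}{130} = \left(-146\right) \frac{1}{130} = - \frac{73}{65}$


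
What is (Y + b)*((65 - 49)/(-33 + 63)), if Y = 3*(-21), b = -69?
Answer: -352/5 ≈ -70.400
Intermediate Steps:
Y = -63
(Y + b)*((65 - 49)/(-33 + 63)) = (-63 - 69)*((65 - 49)/(-33 + 63)) = -2112/30 = -132*8/15 = -352/5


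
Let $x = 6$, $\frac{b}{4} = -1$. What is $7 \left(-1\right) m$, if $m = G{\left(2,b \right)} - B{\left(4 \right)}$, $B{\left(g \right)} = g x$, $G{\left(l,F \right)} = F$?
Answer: $196$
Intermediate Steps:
$b = -4$ ($b = 4 \left(-1\right) = -4$)
$B{\left(g \right)} = 6 g$ ($B{\left(g \right)} = g 6 = 6 g$)
$m = -28$ ($m = -4 - 6 \cdot 4 = -4 - 24 = -28$)
$7 \left(-1\right) m = 7 \left(-1\right) \left(-28\right) = \left(-7\right) \left(-28\right) = 196$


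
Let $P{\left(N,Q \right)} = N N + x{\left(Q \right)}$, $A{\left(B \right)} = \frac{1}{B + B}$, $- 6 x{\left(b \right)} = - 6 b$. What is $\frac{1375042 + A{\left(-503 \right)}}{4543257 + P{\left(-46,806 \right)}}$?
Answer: $\frac{13972649}{46196526} \approx 0.30246$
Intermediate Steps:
$x{\left(b \right)} = b$ ($x{\left(b \right)} = - \frac{\left(-6\right) b}{6} = b$)
$A{\left(B \right)} = \frac{1}{2 B}$
$P{\left(N,Q \right)} = Q + N^{2}$ ($P{\left(N,Q \right)} = N N + Q = N^{2} + Q = Q + N^{2}$)
$\frac{1375042 + A{\left(-503 \right)}}{4543257 + P{\left(-46,806 \right)}} = \frac{1375042 + \frac{1}{2 \left(-503\right)}}{4543257 + \left(806 + \left(-46\right)^{2}\right)} = \frac{1375042 + \frac{1}{2} \left(- \frac{1}{503}\right)}{4543257 + \left(806 + 2116\right)} = \frac{1375042 - \frac{1}{1006}}{4543257 + 2922} = \frac{1383292251}{1006 \cdot 4546179} = \frac{1383292251}{1006} \cdot \frac{1}{4546179} = \frac{13972649}{46196526}$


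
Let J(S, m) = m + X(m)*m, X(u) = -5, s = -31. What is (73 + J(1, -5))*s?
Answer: -2883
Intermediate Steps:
J(S, m) = -4*m (J(S, m) = m - 5*m = -4*m)
(73 + J(1, -5))*s = (73 - 4*(-5))*(-31) = (73 + 20)*(-31) = 93*(-31) = -2883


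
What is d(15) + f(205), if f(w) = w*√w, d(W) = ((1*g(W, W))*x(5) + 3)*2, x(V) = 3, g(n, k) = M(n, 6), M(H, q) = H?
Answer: 96 + 205*√205 ≈ 3031.2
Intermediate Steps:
g(n, k) = n
d(W) = 6 + 6*W (d(W) = ((1*W)*3 + 3)*2 = (W*3 + 3)*2 = (3*W + 3)*2 = (3 + 3*W)*2 = 6 + 6*W)
f(w) = w^(3/2)
d(15) + f(205) = (6 + 6*15) + 205^(3/2) = (6 + 90) + 205*√205 = 96 + 205*√205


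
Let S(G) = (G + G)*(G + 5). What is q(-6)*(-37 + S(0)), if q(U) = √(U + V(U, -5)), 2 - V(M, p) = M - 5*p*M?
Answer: -74*√38 ≈ -456.17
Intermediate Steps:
S(G) = 2*G*(5 + G) (S(G) = (2*G)*(5 + G) = 2*G*(5 + G))
V(M, p) = 2 - M + 5*M*p (V(M, p) = 2 - (M - 5*p*M) = 2 - (M - 5*M*p) = 2 + (-M + 5*M*p) = 2 - M + 5*M*p)
q(U) = √(2 - 25*U) (q(U) = √(U + (2 - U + 5*U*(-5))) = √(U + (2 - U - 25*U)) = √(U + (2 - 26*U)) = √(2 - 25*U))
q(-6)*(-37 + S(0)) = √(2 - 25*(-6))*(-37 + 2*0*(5 + 0)) = √(2 + 150)*(-37 + 2*0*5) = √152*(-37 + 0) = (2*√38)*(-37) = -74*√38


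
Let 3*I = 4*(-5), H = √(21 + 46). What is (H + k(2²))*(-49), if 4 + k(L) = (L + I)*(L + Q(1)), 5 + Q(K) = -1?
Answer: -196/3 - 49*√67 ≈ -466.42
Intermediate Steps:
Q(K) = -6 (Q(K) = -5 - 1 = -6)
H = √67 ≈ 8.1853
I = -20/3 (I = (4*(-5))/3 = (⅓)*(-20) = -20/3 ≈ -6.6667)
k(L) = -4 + (-6 + L)*(-20/3 + L) (k(L) = -4 + (L - 20/3)*(L - 6) = -4 + (-20/3 + L)*(-6 + L) = -4 + (-6 + L)*(-20/3 + L))
(H + k(2²))*(-49) = (√67 + (36 + (2²)² - 38/3*2²))*(-49) = (√67 + (36 + 4² - 38/3*4))*(-49) = (√67 + (36 + 16 - 152/3))*(-49) = (√67 + 4/3)*(-49) = (4/3 + √67)*(-49) = -196/3 - 49*√67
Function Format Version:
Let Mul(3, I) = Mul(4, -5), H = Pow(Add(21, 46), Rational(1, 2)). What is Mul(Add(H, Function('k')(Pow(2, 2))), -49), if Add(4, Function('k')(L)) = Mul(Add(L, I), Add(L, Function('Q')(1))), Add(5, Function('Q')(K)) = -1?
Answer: Add(Rational(-196, 3), Mul(-49, Pow(67, Rational(1, 2)))) ≈ -466.42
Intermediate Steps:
Function('Q')(K) = -6 (Function('Q')(K) = Add(-5, -1) = -6)
H = Pow(67, Rational(1, 2)) ≈ 8.1853
I = Rational(-20, 3) (I = Mul(Rational(1, 3), Mul(4, -5)) = Mul(Rational(1, 3), -20) = Rational(-20, 3) ≈ -6.6667)
Function('k')(L) = Add(-4, Mul(Add(-6, L), Add(Rational(-20, 3), L))) (Function('k')(L) = Add(-4, Mul(Add(L, Rational(-20, 3)), Add(L, -6))) = Add(-4, Mul(Add(Rational(-20, 3), L), Add(-6, L))) = Add(-4, Mul(Add(-6, L), Add(Rational(-20, 3), L))))
Mul(Add(H, Function('k')(Pow(2, 2))), -49) = Mul(Add(Pow(67, Rational(1, 2)), Add(36, Pow(Pow(2, 2), 2), Mul(Rational(-38, 3), Pow(2, 2)))), -49) = Mul(Add(Pow(67, Rational(1, 2)), Add(36, Pow(4, 2), Mul(Rational(-38, 3), 4))), -49) = Mul(Add(Pow(67, Rational(1, 2)), Add(36, 16, Rational(-152, 3))), -49) = Mul(Add(Pow(67, Rational(1, 2)), Rational(4, 3)), -49) = Mul(Add(Rational(4, 3), Pow(67, Rational(1, 2))), -49) = Add(Rational(-196, 3), Mul(-49, Pow(67, Rational(1, 2))))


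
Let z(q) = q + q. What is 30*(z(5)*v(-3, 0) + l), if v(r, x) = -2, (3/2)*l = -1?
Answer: -620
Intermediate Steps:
l = -⅔ (l = (⅔)*(-1) = -⅔ ≈ -0.66667)
z(q) = 2*q
30*(z(5)*v(-3, 0) + l) = 30*((2*5)*(-2) - ⅔) = 30*(10*(-2) - ⅔) = 30*(-20 - ⅔) = 30*(-62/3) = -620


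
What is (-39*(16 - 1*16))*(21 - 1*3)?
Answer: 0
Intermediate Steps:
(-39*(16 - 1*16))*(21 - 1*3) = (-39*(16 - 16))*(21 - 3) = -39*0*18 = 0*18 = 0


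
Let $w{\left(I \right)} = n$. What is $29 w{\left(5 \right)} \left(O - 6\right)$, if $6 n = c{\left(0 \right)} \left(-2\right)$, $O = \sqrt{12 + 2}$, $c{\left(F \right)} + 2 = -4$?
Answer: $-348 + 58 \sqrt{14} \approx -130.98$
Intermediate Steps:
$c{\left(F \right)} = -6$ ($c{\left(F \right)} = -2 - 4 = -6$)
$O = \sqrt{14} \approx 3.7417$
$n = 2$ ($n = \frac{\left(-6\right) \left(-2\right)}{6} = \frac{1}{6} \cdot 12 = 2$)
$w{\left(I \right)} = 2$
$29 w{\left(5 \right)} \left(O - 6\right) = 29 \cdot 2 \left(\sqrt{14} - 6\right) = 58 \left(-6 + \sqrt{14}\right) = -348 + 58 \sqrt{14}$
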